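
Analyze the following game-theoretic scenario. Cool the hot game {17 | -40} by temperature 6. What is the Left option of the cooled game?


Original game: {17 | -40} (a switch {a | b} with a > b).
Cooling by t (for t below the temperature (a - b)/2 = 57/2) taxes each move by t: {a | b} cooled by t is {a - t | b + t}.
Cooling amount: t = 6
Cooled Left option: 17 - 6 = 11
Cooled Right option: -40 + 6 = -34
Cooled game: {11 | -34}
Left option = 11

11


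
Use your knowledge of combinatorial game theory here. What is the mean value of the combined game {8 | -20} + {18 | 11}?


G1 = {8 | -20}, G2 = {18 | 11}
Each is a switch {a | b} with numbers a > b; its mean value is (a + b)/2, and mean value is additive over game sums: m(G1 + G2) = m(G1) + m(G2).
Mean of G1 = (8 + (-20))/2 = -12/2 = -6
Mean of G2 = (18 + (11))/2 = 29/2 = 29/2
Mean of G1 + G2 = -6 + 29/2 = 17/2

17/2


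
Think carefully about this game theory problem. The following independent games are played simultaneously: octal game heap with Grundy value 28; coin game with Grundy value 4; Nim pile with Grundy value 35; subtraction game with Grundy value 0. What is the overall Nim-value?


By the Sprague-Grundy theorem, the Grundy value of a sum of games is the XOR of individual Grundy values.
octal game heap: Grundy value = 28. Running XOR: 0 XOR 28 = 28
coin game: Grundy value = 4. Running XOR: 28 XOR 4 = 24
Nim pile: Grundy value = 35. Running XOR: 24 XOR 35 = 59
subtraction game: Grundy value = 0. Running XOR: 59 XOR 0 = 59
The combined Grundy value is 59.

59


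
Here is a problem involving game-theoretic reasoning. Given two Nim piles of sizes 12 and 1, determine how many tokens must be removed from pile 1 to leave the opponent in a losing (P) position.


Piles: 12 and 1
Current XOR: 12 XOR 1 = 13 (non-zero, so this is an N-position).
To make the XOR zero, we need to find a move that balances the piles.
For pile 1 (size 12): target = 12 XOR 13 = 1
We reduce pile 1 from 12 to 1.
Tokens removed: 12 - 1 = 11
Verification: 1 XOR 1 = 0

11


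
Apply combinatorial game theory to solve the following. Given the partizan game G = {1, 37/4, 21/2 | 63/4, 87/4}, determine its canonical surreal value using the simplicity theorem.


Left options: {1, 37/4, 21/2}, max = 21/2
Right options: {63/4, 87/4}, min = 63/4
All options are numbers and max(Left) < min(Right), so by the simplicity theorem the value is the simplest (earliest-born) number strictly between 21/2 and 63/4.
Integers 11 through 15 all lie strictly between 21/2 and 63/4.
Among integers, the simplest (lowest birthday = smallest |n|; 0 is born on day 0, +-n on day n) is 11.
No non-integer in the interval can be simpler: if x is a non-integer in the interval, then floor(x) or ceil(x) also lies in the interval (the interval contains an integer), and both are proper prefixes of x's sign expansion, i.e. born earlier. So the game value is 11.
Game value = 11

11


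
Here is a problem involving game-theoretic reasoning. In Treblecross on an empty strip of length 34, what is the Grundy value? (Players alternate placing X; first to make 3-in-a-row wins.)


Treblecross: place X on empty cells; 3-in-a-row wins.
Playing within two cells of an existing X lets the opponent win at once, so sensible play treats the cells i-2..i+2 around each X as dead. The player left with no safe cell loses, so this is a normal-play take-away game on strips of safe cells.
Placing X at cell i (0-indexed) of a strip of k safe cells leaves independent strips of sizes max(0, i-2) and max(0, k-i-3). Hence G(k) = mex{ G(max(0,i-2)) XOR G(max(0,k-i-3)) : 0 <= i < k }, with G(0) = 0.
G(1): splits (0,0):0^0=0 -> mex({0}) = 1
G(2): splits (0,0):0^0=0 -> mex({0}) = 1
G(3): splits (0,0):0^0=0 -> mex({0}) = 1
G(4): splits (0,1):0^1=1 (0,0):0^0=0 -> mex({0, 1}) = 2
G(5): splits (0,2):0^1=1 (0,1):0^1=1 (0,0):0^0=0 -> mex({0, 1}) = 2
G(6) = mex({1}) = 0
G(7) = mex({0, 1, 2}) = 3
G(8) = mex({0, 1, 2}) = 3
G(9) = mex({0, 2}) = 1
G(10) = mex({0, 2, 3}) = 1
G(11) = mex({0, 3}) = 1
G(12) = mex({1, 3}) = 0
G(13) = mex({0, 1, 2, 3}) = 4
G(14) = mex({0, 1, 2}) = 3
G(15) = mex({0, 1, 2}) = 3
G(16) = mex({0, 1, 2, 4}) = 3
G(17) = mex({0, 1, 3, 4}) = 2
G(18) = mex({0, 1, 3, 4}) = 2
G(19) = mex({0, 1, 3, 5}) = 2
G(20) = mex({0, 1, 2, 3, 5}) = 4
G(21) = mex({0, 1, 2, 3, 5}) = 4
G(22) = mex({1, 2, 6}) = 0
G(23) = mex({0, 1, 2, 3, 4, 6}) = 5
G(24) = mex({0, 1, 2, 3, 4}) = 5
G(25) = mex({0, 1, 3, 4, 7}) = 2
G(26) = mex({0, 1, 3, 4, 5, 7}) = 2
G(27) = mex({0, 1, 3, 5}) = 2
G(28) = mex({0, 1, 2, 5}) = 3
G(29) = mex({0, 1, 2, 4, 5, 6}) = 3
G(30) = mex({1, 2, 4, 6}) = 0
G(31) = mex({0, 1, 2, 3, 4, 6}) = 5
G(32) = mex({1, 2, 3, 4, 7}) = 0
G(33) = mex({0, 3, 7}) = 1
G(34) = mex({0, 2, 3, 5, 7}) = 1
Therefore G(34) = 1.

1


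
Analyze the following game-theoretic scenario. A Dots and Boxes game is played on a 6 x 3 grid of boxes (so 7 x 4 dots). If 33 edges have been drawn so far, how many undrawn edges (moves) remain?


Grid: 6 x 3 boxes, i.e. 7 rows and 4 columns of dots.
Horizontal edges: (rows + 1) * cols = 7 * 3 = 21
Vertical edges: rows * (cols + 1) = 6 * 4 = 24
Total edges: 21 + 24 = 45
Edges drawn: 33
Remaining: 45 - 33 = 12

12


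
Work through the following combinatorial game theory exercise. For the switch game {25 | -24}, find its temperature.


The game is {25 | -24}, a switch {a | b} with numbers a > b.
Cooling {a | b} by t gives {a - t | b + t}, which stops being hot when a - t = b + t, i.e. at t = (a - b)/2. So the temperature of a switch is (a - b)/2.
Temperature = (Left option - Right option) / 2
= (25 - (-24)) / 2
= 49 / 2
= 49/2

49/2


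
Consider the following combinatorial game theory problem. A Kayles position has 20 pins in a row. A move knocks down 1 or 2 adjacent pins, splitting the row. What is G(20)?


Kayles: a move removes 1 or 2 adjacent pins from a contiguous row.
Removing pins from a row of k leaves two independent rows (a, b) with a + b = k - 1 (one pin) or a + b = k - 2 (two pins); an end removal gives a = 0.
By Sprague-Grundy, G(k) = mex{ G(a) XOR G(b) } over all these splits. G(0) = 0.
G(1): splits (0,0):0^0=0 -> mex({0}) = 1
G(2): splits (0,1):0^1=1 (0,0):0^0=0 -> mex({0, 1}) = 2
G(3): splits (0,2):0^2=2 (1,1):1^1=0 (0,1):0^1=1 -> mex({0, 1, 2}) = 3
G(4): splits (0,3):0^3=3 (1,2):1^2=3 (0,2):0^2=2 (1,1):1^1=0 -> mex({0, 2, 3}) = 1
G(5): splits (0,4):0^1=1 (1,3):1^3=2 (2,2):2^2=0 (0,3):0^3=3 (1,2):1^2=3 -> mex({0, 1, 2, 3}) = 4
G(6) = mex({0, 1, 2, 4}) = 3
G(7) = mex({0, 1, 3, 4, 5}) = 2
G(8) = mex({0, 2, 3, 5, 6}) = 1
G(9) = mex({0, 1, 2, 3, 6, 7}) = 4
G(10) = mex({0, 1, 3, 4, 5, 7}) = 2
G(11) = mex({0, 1, 2, 3, 4, 5}) = 6
G(12) = mex({0, 1, 2, 3, 5, 6, 7}) = 4
G(13) = mex({0, 2, 3, 4, 6, 7}) = 1
G(14) = mex({0, 1, 4, 5, 6, 7}) = 2
G(15) = mex({0, 1, 2, 3, 4, 5, 6}) = 7
G(16) = mex({0, 2, 3, 5, 6, 7}) = 1
G(17) = mex({0, 1, 2, 3, 5, 6, 7}) = 4
G(18) = mex({0, 1, 2, 4, 5, 6}) = 3
G(19) = mex({0, 1, 3, 4, 5, 7}) = 2
G(20) = mex({0, 2, 3, 4, 5, 6, 7}) = 1
Therefore G(20) = 1.

1


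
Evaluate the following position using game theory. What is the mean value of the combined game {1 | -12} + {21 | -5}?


G1 = {1 | -12}, G2 = {21 | -5}
Each is a switch {a | b} with numbers a > b; its mean value is (a + b)/2, and mean value is additive over game sums: m(G1 + G2) = m(G1) + m(G2).
Mean of G1 = (1 + (-12))/2 = -11/2 = -11/2
Mean of G2 = (21 + (-5))/2 = 16/2 = 8
Mean of G1 + G2 = -11/2 + 8 = 5/2

5/2


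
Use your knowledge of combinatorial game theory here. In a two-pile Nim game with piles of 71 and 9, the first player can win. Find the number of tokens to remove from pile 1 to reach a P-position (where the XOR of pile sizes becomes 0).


Piles: 71 and 9
Current XOR: 71 XOR 9 = 78 (non-zero, so this is an N-position).
To make the XOR zero, we need to find a move that balances the piles.
For pile 1 (size 71): target = 71 XOR 78 = 9
We reduce pile 1 from 71 to 9.
Tokens removed: 71 - 9 = 62
Verification: 9 XOR 9 = 0

62


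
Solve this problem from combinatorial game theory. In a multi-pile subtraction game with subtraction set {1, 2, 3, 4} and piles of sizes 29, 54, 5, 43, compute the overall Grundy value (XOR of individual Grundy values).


Subtraction set: {1, 2, 3, 4}
For this subtraction set, G(n) = n mod 5 (period = max + 1 = 5).
Pile 1 (size 29): G(29) = 29 mod 5 = 4
Pile 2 (size 54): G(54) = 54 mod 5 = 4
Pile 3 (size 5): G(5) = 5 mod 5 = 0
Pile 4 (size 43): G(43) = 43 mod 5 = 3
Total Grundy value = XOR of all: 4 XOR 4 XOR 0 XOR 3 = 3

3


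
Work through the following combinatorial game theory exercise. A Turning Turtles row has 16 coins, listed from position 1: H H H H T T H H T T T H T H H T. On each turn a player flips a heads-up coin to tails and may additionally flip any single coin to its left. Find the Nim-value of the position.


Coins: H H H H T T H H T T T H T H H T
Key fact: a single head at position k behaves exactly like a Nim heap of size k (turning it to T and optionally flipping a coin at j < k corresponds to moving the heap from k to j, or to 0), and heads combine as a disjunctive sum (two heads at the same place would cancel, matching j XOR j = 0). So the Nim-value is the XOR of the 1-indexed positions of the heads.
Face-up positions (1-indexed): [1, 2, 3, 4, 7, 8, 12, 14, 15]
XOR 0 with 1: 0 XOR 1 = 1
XOR 1 with 2: 1 XOR 2 = 3
XOR 3 with 3: 3 XOR 3 = 0
XOR 0 with 4: 0 XOR 4 = 4
XOR 4 with 7: 4 XOR 7 = 3
XOR 3 with 8: 3 XOR 8 = 11
XOR 11 with 12: 11 XOR 12 = 7
XOR 7 with 14: 7 XOR 14 = 9
XOR 9 with 15: 9 XOR 15 = 6
Nim-value = 6

6


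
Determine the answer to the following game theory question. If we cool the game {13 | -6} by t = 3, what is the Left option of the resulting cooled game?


Original game: {13 | -6} (a switch {a | b} with a > b).
Cooling by t (for t below the temperature (a - b)/2 = 19/2) taxes each move by t: {a | b} cooled by t is {a - t | b + t}.
Cooling amount: t = 3
Cooled Left option: 13 - 3 = 10
Cooled Right option: -6 + 3 = -3
Cooled game: {10 | -3}
Left option = 10

10


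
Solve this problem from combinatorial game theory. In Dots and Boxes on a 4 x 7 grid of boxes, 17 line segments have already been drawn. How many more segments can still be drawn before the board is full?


Grid: 4 x 7 boxes, i.e. 5 rows and 8 columns of dots.
Horizontal edges: (rows + 1) * cols = 5 * 7 = 35
Vertical edges: rows * (cols + 1) = 4 * 8 = 32
Total edges: 35 + 32 = 67
Edges drawn: 17
Remaining: 67 - 17 = 50

50


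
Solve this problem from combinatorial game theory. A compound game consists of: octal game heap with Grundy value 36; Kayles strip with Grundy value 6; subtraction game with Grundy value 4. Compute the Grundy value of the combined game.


By the Sprague-Grundy theorem, the Grundy value of a sum of games is the XOR of individual Grundy values.
octal game heap: Grundy value = 36. Running XOR: 0 XOR 36 = 36
Kayles strip: Grundy value = 6. Running XOR: 36 XOR 6 = 34
subtraction game: Grundy value = 4. Running XOR: 34 XOR 4 = 38
The combined Grundy value is 38.

38


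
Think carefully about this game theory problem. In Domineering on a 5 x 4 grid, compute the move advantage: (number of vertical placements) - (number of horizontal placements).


Board is 5 x 4 (rows x cols).
Left (vertical) placements: (rows-1) * cols = 4 * 4 = 16
Right (horizontal) placements: rows * (cols-1) = 5 * 3 = 15
Advantage = Left - Right = 16 - 15 = 1

1


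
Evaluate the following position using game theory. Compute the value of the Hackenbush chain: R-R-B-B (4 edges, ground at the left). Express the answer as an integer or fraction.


Edges (from ground): R-R-B-B
By Berlekamp's sign-expansion rule, a Blue-Red Hackenbush stalk has the value of the surreal number whose sign sequence is the edge sequence with B -> + and R -> -.
Sign sequence: --++
Trace the sign expansion in the surreal number tree, starting from 0:
Edge 1: R (sign -) -> bounds (-inf, 0), value = -1
Edge 2: R (sign -) -> bounds (-inf, -1), value = -2
Edge 3: B (sign +) -> bounds (-2, -1), value = -3/2
Edge 4: B (sign +) -> bounds (-3/2, -1), value = -5/4
Game value = -5/4

-5/4


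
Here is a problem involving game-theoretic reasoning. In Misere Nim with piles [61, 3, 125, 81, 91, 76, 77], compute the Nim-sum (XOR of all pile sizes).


We need the XOR (exclusive or) of all pile sizes.
After XOR-ing pile 1 (size 61): 0 XOR 61 = 61
After XOR-ing pile 2 (size 3): 61 XOR 3 = 62
After XOR-ing pile 3 (size 125): 62 XOR 125 = 67
After XOR-ing pile 4 (size 81): 67 XOR 81 = 18
After XOR-ing pile 5 (size 91): 18 XOR 91 = 73
After XOR-ing pile 6 (size 76): 73 XOR 76 = 5
After XOR-ing pile 7 (size 77): 5 XOR 77 = 72
The Nim-value of this position is 72.

72


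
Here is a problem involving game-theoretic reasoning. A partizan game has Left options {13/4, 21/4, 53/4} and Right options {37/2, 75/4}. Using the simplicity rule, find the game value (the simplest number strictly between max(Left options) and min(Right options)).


Left options: {13/4, 21/4, 53/4}, max = 53/4
Right options: {37/2, 75/4}, min = 37/2
All options are numbers and max(Left) < min(Right), so by the simplicity theorem the value is the simplest (earliest-born) number strictly between 53/4 and 37/2.
Integers 14 through 18 all lie strictly between 53/4 and 37/2.
Among integers, the simplest (lowest birthday = smallest |n|; 0 is born on day 0, +-n on day n) is 14.
No non-integer in the interval can be simpler: if x is a non-integer in the interval, then floor(x) or ceil(x) also lies in the interval (the interval contains an integer), and both are proper prefixes of x's sign expansion, i.e. born earlier. So the game value is 14.
Game value = 14

14


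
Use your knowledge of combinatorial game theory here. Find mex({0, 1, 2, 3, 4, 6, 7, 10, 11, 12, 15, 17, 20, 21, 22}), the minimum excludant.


Set = {0, 1, 2, 3, 4, 6, 7, 10, 11, 12, 15, 17, 20, 21, 22}
0 is in the set.
1 is in the set.
2 is in the set.
3 is in the set.
4 is in the set.
5 is NOT in the set. This is the mex.
mex = 5

5


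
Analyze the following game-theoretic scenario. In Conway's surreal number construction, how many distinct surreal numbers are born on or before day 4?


Day 0: {|} = 0 is born. Count = 1.
Day n: the number of surreal numbers born by day n is 2^(n+1) - 1.
By day 0: 2^1 - 1 = 1
By day 1: 2^2 - 1 = 3
By day 2: 2^3 - 1 = 7
By day 3: 2^4 - 1 = 15
By day 4: 2^5 - 1 = 31
By day 4: 31 surreal numbers.

31


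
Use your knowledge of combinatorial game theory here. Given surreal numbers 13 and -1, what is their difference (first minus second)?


x = 13, y = -1
x - y = 13 - -1 = 14

14


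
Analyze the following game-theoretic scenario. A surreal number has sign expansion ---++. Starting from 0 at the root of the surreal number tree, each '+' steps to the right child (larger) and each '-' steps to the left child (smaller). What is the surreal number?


Sign expansion: ---++
Rule: track bounds (lo, hi), initially (-inf, +inf). On '+', the current value becomes lo and we move to the simplest number in (value, hi): value + 1 if hi = +inf, otherwise the midpoint (value + hi)/2. On '-', the current value becomes hi and we move to value - 1 if lo = -inf, otherwise the midpoint (lo + value)/2.
Start at 0.
Step 1: sign = -, move left. Bounds: (-inf, 0). Value = -1
Step 2: sign = -, move left. Bounds: (-inf, -1). Value = -2
Step 3: sign = -, move left. Bounds: (-inf, -2). Value = -3
Step 4: sign = +, move right. Bounds: (-3, -2). Value = -5/2
Step 5: sign = +, move right. Bounds: (-5/2, -2). Value = -9/4
The surreal number with sign expansion ---++ is -9/4.

-9/4


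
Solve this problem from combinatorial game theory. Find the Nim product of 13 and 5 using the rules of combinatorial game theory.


Nim multiplication is bilinear over XOR: (u XOR v) * w = (u*w) XOR (v*w).
So we split each operand into its bit components and XOR the pairwise Nim products.
13 = 1 + 4 + 8 (as XOR of powers of 2).
5 = 1 + 4 (as XOR of powers of 2).
Using the standard Nim-product table on single bits:
  2*2 = 3,   2*4 = 8,   2*8 = 12,
  4*4 = 6,   4*8 = 11,  8*8 = 13,
and  1*x = x (identity), k*l = l*k (commutative).
Pairwise Nim products:
  1 * 1 = 1
  1 * 4 = 4
  4 * 1 = 4
  4 * 4 = 6
  8 * 1 = 8
  8 * 4 = 11
XOR them: 1 XOR 4 XOR 4 XOR 6 XOR 8 XOR 11 = 4.
Result: 13 * 5 = 4 (in Nim).

4


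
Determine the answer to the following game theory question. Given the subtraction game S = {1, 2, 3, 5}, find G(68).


The subtraction set is S = {1, 2, 3, 5}.
G(k) = mex{ G(k - s) : s in S, s <= k }. We compute iteratively: G(0) = 0.
G(1) = mex({0}) = 1
G(2) = mex({0, 1}) = 2
G(3) = mex({0, 1, 2}) = 3
G(4) = mex({1, 2, 3}) = 0
G(5) = mex({0, 2, 3}) = 1
G(6) = mex({0, 1, 3}) = 2
G(7) = mex({0, 1, 2}) = 3
G(8) = mex({1, 2, 3}) = 0
Observe that G(4)..G(8) = 0, 1, 2, 3, 0 repeats G(0)..G(4) = 0, 1, 2, 3, 0.
For k >= max(S) = 5, G(k) is determined by the previous 5 values G(k-5)..G(k-1); a window of 5 consecutive values has recurred shifted by 4, so by induction G(k + 4) = G(k) for all k >= 0: the sequence is periodic from the start with period 4.
One period: G(0..3) = 0, 1, 2, 3.
68 mod 4 = 0, so G(68) = G(0) = 0.

0


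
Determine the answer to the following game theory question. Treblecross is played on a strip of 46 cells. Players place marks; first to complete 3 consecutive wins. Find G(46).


Treblecross: place X on empty cells; 3-in-a-row wins.
Playing within two cells of an existing X lets the opponent win at once, so sensible play treats the cells i-2..i+2 around each X as dead. The player left with no safe cell loses, so this is a normal-play take-away game on strips of safe cells.
Placing X at cell i (0-indexed) of a strip of k safe cells leaves independent strips of sizes max(0, i-2) and max(0, k-i-3). Hence G(k) = mex{ G(max(0,i-2)) XOR G(max(0,k-i-3)) : 0 <= i < k }, with G(0) = 0.
G(1): splits (0,0):0^0=0 -> mex({0}) = 1
G(2): splits (0,0):0^0=0 -> mex({0}) = 1
G(3): splits (0,0):0^0=0 -> mex({0}) = 1
G(4): splits (0,1):0^1=1 (0,0):0^0=0 -> mex({0, 1}) = 2
G(5): splits (0,2):0^1=1 (0,1):0^1=1 (0,0):0^0=0 -> mex({0, 1}) = 2
G(6) = mex({1}) = 0
G(7) = mex({0, 1, 2}) = 3
G(8) = mex({0, 1, 2}) = 3
G(9) = mex({0, 2}) = 1
G(10) = mex({0, 2, 3}) = 1
G(11) = mex({0, 3}) = 1
G(12) = mex({1, 3}) = 0
G(13) = mex({0, 1, 2, 3}) = 4
G(14) = mex({0, 1, 2}) = 3
G(15) = mex({0, 1, 2}) = 3
G(16) = mex({0, 1, 2, 4}) = 3
G(17) = mex({0, 1, 3, 4}) = 2
G(18) = mex({0, 1, 3, 4}) = 2
G(19) = mex({0, 1, 3, 5}) = 2
G(20) = mex({0, 1, 2, 3, 5}) = 4
G(21) = mex({0, 1, 2, 3, 5}) = 4
G(22) = mex({1, 2, 6}) = 0
G(23) = mex({0, 1, 2, 3, 4, 6}) = 5
G(24) = mex({0, 1, 2, 3, 4}) = 5
G(25) = mex({0, 1, 3, 4, 7}) = 2
G(26) = mex({0, 1, 3, 4, 5, 7}) = 2
G(27) = mex({0, 1, 3, 5}) = 2
G(28) = mex({0, 1, 2, 5}) = 3
G(29) = mex({0, 1, 2, 4, 5, 6}) = 3
G(30) = mex({1, 2, 4, 6}) = 0
G(31) = mex({0, 1, 2, 3, 4, 6}) = 5
G(32) = mex({1, 2, 3, 4, 7}) = 0
G(33) = mex({0, 3, 7}) = 1
G(34) = mex({0, 2, 3, 5, 7}) = 1
G(35) = mex({0, 2, 3, 5, 6}) = 1
G(36) = mex({0, 1, 2, 5, 6}) = 3
G(37) = mex({0, 1, 2, 4, 5, 6}) = 3
G(38) = mex({0, 1, 2, 4}) = 3
G(39) = mex({0, 1, 2, 3, 4, 7}) = 5
G(40) = mex({0, 1, 2, 3, 4, 5, 7}) = 6
G(41) = mex({0, 1, 2, 3, 5, 7}) = 4
G(42) = mex({0, 1, 2, 3, 5, 6, 7}) = 4
G(43) = mex({0, 2, 3, 5, 6}) = 1
G(44) = mex({1, 2, 3, 4, 5, 6}) = 0
G(45) = mex({0, 1, 2, 3, 4, 6, 7}) = 5
G(46) = mex({0, 1, 2, 3, 4, 7}) = 5
Therefore G(46) = 5.

5


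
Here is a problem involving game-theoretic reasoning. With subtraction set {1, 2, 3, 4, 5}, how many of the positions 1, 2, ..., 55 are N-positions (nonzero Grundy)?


Subtraction set S = {1, 2, 3, 4, 5}, so G(n) = n mod 6.
G(n) = 0 when n is a multiple of 6.
Multiples of 6 in [1, 55]: 9
N-positions (nonzero Grundy) = 55 - 9 = 46

46


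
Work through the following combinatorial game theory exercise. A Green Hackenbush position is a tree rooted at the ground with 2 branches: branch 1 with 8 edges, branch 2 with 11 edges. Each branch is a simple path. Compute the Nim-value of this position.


The tree has 2 branches from the ground vertex.
In Green Hackenbush, the Nim-value of a simple path of length k is k.
Branch 1: length 8, Nim-value = 8
Branch 2: length 11, Nim-value = 11
Total Nim-value = XOR of all branch values:
0 XOR 8 = 8
8 XOR 11 = 3
Nim-value of the tree = 3

3


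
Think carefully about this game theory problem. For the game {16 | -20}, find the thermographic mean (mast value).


Game = {16 | -20}, a switch {a | b} with numbers a > b.
Its thermograph has left wall a - t and right wall b + t, which meet at t = (a - b)/2, where both equal (a + b)/2. So the mast (mean value) is at (a + b)/2.
Mean = (16 + (-20))/2 = -4/2 = -2

-2


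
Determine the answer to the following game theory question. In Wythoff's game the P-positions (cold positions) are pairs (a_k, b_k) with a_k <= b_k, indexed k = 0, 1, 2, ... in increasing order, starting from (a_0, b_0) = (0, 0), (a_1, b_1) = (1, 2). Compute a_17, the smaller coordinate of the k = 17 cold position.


By Wythoff's theorem, a_k = floor(k * phi) and b_k = floor(k * phi^2) = a_k + k, where phi = (1 + sqrt(5))/2 is the golden ratio.
phi = (1 + sqrt(5))/2 = 1.618034
k = 17
k * phi = 17 * 1.618034 = 27.506578
a_17 = floor(k * phi) = 27

27


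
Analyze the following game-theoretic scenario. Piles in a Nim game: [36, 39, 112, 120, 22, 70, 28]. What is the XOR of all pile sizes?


We need the XOR (exclusive or) of all pile sizes.
After XOR-ing pile 1 (size 36): 0 XOR 36 = 36
After XOR-ing pile 2 (size 39): 36 XOR 39 = 3
After XOR-ing pile 3 (size 112): 3 XOR 112 = 115
After XOR-ing pile 4 (size 120): 115 XOR 120 = 11
After XOR-ing pile 5 (size 22): 11 XOR 22 = 29
After XOR-ing pile 6 (size 70): 29 XOR 70 = 91
After XOR-ing pile 7 (size 28): 91 XOR 28 = 71
The Nim-value of this position is 71.

71


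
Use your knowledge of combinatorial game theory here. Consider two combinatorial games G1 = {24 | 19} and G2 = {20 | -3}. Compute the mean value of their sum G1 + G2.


G1 = {24 | 19}, G2 = {20 | -3}
Each is a switch {a | b} with numbers a > b; its mean value is (a + b)/2, and mean value is additive over game sums: m(G1 + G2) = m(G1) + m(G2).
Mean of G1 = (24 + (19))/2 = 43/2 = 43/2
Mean of G2 = (20 + (-3))/2 = 17/2 = 17/2
Mean of G1 + G2 = 43/2 + 17/2 = 30

30


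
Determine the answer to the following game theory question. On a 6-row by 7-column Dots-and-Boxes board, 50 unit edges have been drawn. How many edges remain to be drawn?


Grid: 6 x 7 boxes, i.e. 7 rows and 8 columns of dots.
Horizontal edges: (rows + 1) * cols = 7 * 7 = 49
Vertical edges: rows * (cols + 1) = 6 * 8 = 48
Total edges: 49 + 48 = 97
Edges drawn: 50
Remaining: 97 - 50 = 47

47


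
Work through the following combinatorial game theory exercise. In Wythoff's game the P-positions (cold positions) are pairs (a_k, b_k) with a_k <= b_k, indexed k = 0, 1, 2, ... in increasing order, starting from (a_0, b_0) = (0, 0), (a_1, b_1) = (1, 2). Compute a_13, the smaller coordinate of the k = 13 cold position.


By Wythoff's theorem, a_k = floor(k * phi) and b_k = floor(k * phi^2) = a_k + k, where phi = (1 + sqrt(5))/2 is the golden ratio.
phi = (1 + sqrt(5))/2 = 1.618034
k = 13
k * phi = 13 * 1.618034 = 21.034442
a_13 = floor(k * phi) = 21

21


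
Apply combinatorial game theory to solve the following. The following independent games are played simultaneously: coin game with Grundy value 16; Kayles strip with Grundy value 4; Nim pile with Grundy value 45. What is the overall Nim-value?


By the Sprague-Grundy theorem, the Grundy value of a sum of games is the XOR of individual Grundy values.
coin game: Grundy value = 16. Running XOR: 0 XOR 16 = 16
Kayles strip: Grundy value = 4. Running XOR: 16 XOR 4 = 20
Nim pile: Grundy value = 45. Running XOR: 20 XOR 45 = 57
The combined Grundy value is 57.

57


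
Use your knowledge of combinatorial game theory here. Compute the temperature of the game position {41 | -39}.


The game is {41 | -39}, a switch {a | b} with numbers a > b.
Cooling {a | b} by t gives {a - t | b + t}, which stops being hot when a - t = b + t, i.e. at t = (a - b)/2. So the temperature of a switch is (a - b)/2.
Temperature = (Left option - Right option) / 2
= (41 - (-39)) / 2
= 80 / 2
= 40

40


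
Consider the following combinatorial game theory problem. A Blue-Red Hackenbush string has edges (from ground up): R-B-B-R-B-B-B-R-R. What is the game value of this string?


Edges (from ground): R-B-B-R-B-B-B-R-R
By Berlekamp's sign-expansion rule, a Blue-Red Hackenbush stalk has the value of the surreal number whose sign sequence is the edge sequence with B -> + and R -> -.
Sign sequence: -++-+++--
Trace the sign expansion in the surreal number tree, starting from 0:
Edge 1: R (sign -) -> bounds (-inf, 0), value = -1
Edge 2: B (sign +) -> bounds (-1, 0), value = -1/2
Edge 3: B (sign +) -> bounds (-1/2, 0), value = -1/4
Edge 4: R (sign -) -> bounds (-1/2, -1/4), value = -3/8
Edge 5: B (sign +) -> bounds (-3/8, -1/4), value = -5/16
Edge 6: B (sign +) -> bounds (-5/16, -1/4), value = -9/32
Edge 7: B (sign +) -> bounds (-9/32, -1/4), value = -17/64
Edge 8: R (sign -) -> bounds (-9/32, -17/64), value = -35/128
Edge 9: R (sign -) -> bounds (-9/32, -35/128), value = -71/256
Game value = -71/256

-71/256


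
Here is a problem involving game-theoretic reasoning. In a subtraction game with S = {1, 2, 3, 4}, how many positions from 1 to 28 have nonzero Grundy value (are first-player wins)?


Subtraction set S = {1, 2, 3, 4}, so G(n) = n mod 5.
G(n) = 0 when n is a multiple of 5.
Multiples of 5 in [1, 28]: 5
N-positions (nonzero Grundy) = 28 - 5 = 23

23


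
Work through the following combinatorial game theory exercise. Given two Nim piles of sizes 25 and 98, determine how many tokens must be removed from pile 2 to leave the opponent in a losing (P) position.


Piles: 25 and 98
Current XOR: 25 XOR 98 = 123 (non-zero, so this is an N-position).
To make the XOR zero, we need to find a move that balances the piles.
For pile 2 (size 98): target = 98 XOR 123 = 25
We reduce pile 2 from 98 to 25.
Tokens removed: 98 - 25 = 73
Verification: 25 XOR 25 = 0

73


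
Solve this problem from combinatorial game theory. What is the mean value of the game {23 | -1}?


Game = {23 | -1}, a switch {a | b} with numbers a > b.
Its thermograph has left wall a - t and right wall b + t, which meet at t = (a - b)/2, where both equal (a + b)/2. So the mast (mean value) is at (a + b)/2.
Mean = (23 + (-1))/2 = 22/2 = 11

11


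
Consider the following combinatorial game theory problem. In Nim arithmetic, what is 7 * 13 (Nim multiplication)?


Nim multiplication is bilinear over XOR: (u XOR v) * w = (u*w) XOR (v*w).
So we split each operand into its bit components and XOR the pairwise Nim products.
7 = 1 + 2 + 4 (as XOR of powers of 2).
13 = 1 + 4 + 8 (as XOR of powers of 2).
Using the standard Nim-product table on single bits:
  2*2 = 3,   2*4 = 8,   2*8 = 12,
  4*4 = 6,   4*8 = 11,  8*8 = 13,
and  1*x = x (identity), k*l = l*k (commutative).
Pairwise Nim products:
  1 * 1 = 1
  1 * 4 = 4
  1 * 8 = 8
  2 * 1 = 2
  2 * 4 = 8
  2 * 8 = 12
  4 * 1 = 4
  4 * 4 = 6
  4 * 8 = 11
XOR them: 1 XOR 4 XOR 8 XOR 2 XOR 8 XOR 12 XOR 4 XOR 6 XOR 11 = 2.
Result: 7 * 13 = 2 (in Nim).

2


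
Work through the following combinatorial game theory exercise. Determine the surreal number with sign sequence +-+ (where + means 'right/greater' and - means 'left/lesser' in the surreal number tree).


Sign expansion: +-+
Rule: track bounds (lo, hi), initially (-inf, +inf). On '+', the current value becomes lo and we move to the simplest number in (value, hi): value + 1 if hi = +inf, otherwise the midpoint (value + hi)/2. On '-', the current value becomes hi and we move to value - 1 if lo = -inf, otherwise the midpoint (lo + value)/2.
Start at 0.
Step 1: sign = +, move right. Bounds: (0, +inf). Value = 1
Step 2: sign = -, move left. Bounds: (0, 1). Value = 1/2
Step 3: sign = +, move right. Bounds: (1/2, 1). Value = 3/4
The surreal number with sign expansion +-+ is 3/4.

3/4


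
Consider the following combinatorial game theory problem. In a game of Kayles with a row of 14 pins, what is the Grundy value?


Kayles: a move removes 1 or 2 adjacent pins from a contiguous row.
Removing pins from a row of k leaves two independent rows (a, b) with a + b = k - 1 (one pin) or a + b = k - 2 (two pins); an end removal gives a = 0.
By Sprague-Grundy, G(k) = mex{ G(a) XOR G(b) } over all these splits. G(0) = 0.
G(1): splits (0,0):0^0=0 -> mex({0}) = 1
G(2): splits (0,1):0^1=1 (0,0):0^0=0 -> mex({0, 1}) = 2
G(3): splits (0,2):0^2=2 (1,1):1^1=0 (0,1):0^1=1 -> mex({0, 1, 2}) = 3
G(4): splits (0,3):0^3=3 (1,2):1^2=3 (0,2):0^2=2 (1,1):1^1=0 -> mex({0, 2, 3}) = 1
G(5): splits (0,4):0^1=1 (1,3):1^3=2 (2,2):2^2=0 (0,3):0^3=3 (1,2):1^2=3 -> mex({0, 1, 2, 3}) = 4
G(6) = mex({0, 1, 2, 4}) = 3
G(7) = mex({0, 1, 3, 4, 5}) = 2
G(8) = mex({0, 2, 3, 5, 6}) = 1
G(9) = mex({0, 1, 2, 3, 6, 7}) = 4
G(10) = mex({0, 1, 3, 4, 5, 7}) = 2
G(11) = mex({0, 1, 2, 3, 4, 5}) = 6
G(12) = mex({0, 1, 2, 3, 5, 6, 7}) = 4
G(13) = mex({0, 2, 3, 4, 6, 7}) = 1
G(14) = mex({0, 1, 4, 5, 6, 7}) = 2
Therefore G(14) = 2.

2


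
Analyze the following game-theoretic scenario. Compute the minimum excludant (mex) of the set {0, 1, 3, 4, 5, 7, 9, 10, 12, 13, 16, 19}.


Set = {0, 1, 3, 4, 5, 7, 9, 10, 12, 13, 16, 19}
0 is in the set.
1 is in the set.
2 is NOT in the set. This is the mex.
mex = 2

2


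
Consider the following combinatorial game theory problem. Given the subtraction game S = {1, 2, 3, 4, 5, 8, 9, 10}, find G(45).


The subtraction set is S = {1, 2, 3, 4, 5, 8, 9, 10}.
G(k) = mex{ G(k - s) : s in S, s <= k }. We compute iteratively: G(0) = 0.
G(1) = mex({0}) = 1
G(2) = mex({0, 1}) = 2
G(3) = mex({0, 1, 2}) = 3
G(4) = mex({0, 1, 2, 3}) = 4
G(5) = mex({0, 1, 2, 3, 4}) = 5
G(6) = mex({1, 2, 3, 4, 5}) = 0
G(7) = mex({0, 2, 3, 4, 5}) = 1
G(8) = mex({0, 1, 3, 4, 5}) = 2
G(9) = mex({0, 1, 2, 4, 5}) = 3
G(10) = mex({0, 1, 2, 3, 5}) = 4
G(11) = mex({0, 1, 2, 3, 4}) = 5
G(12) = mex({1, 2, 3, 4, 5}) = 0
G(13) = mex({0, 2, 3, 4, 5}) = 1
G(14) = mex({0, 1, 3, 4, 5}) = 2
G(15) = mex({0, 1, 2, 4, 5}) = 3
Observe that G(6)..G(15) = 0, 1, 2, 3, 4, 5, 0, 1, 2, 3 repeats G(0)..G(9) = 0, 1, 2, 3, 4, 5, 0, 1, 2, 3.
For k >= max(S) = 10, G(k) is determined by the previous 10 values G(k-10)..G(k-1); a window of 10 consecutive values has recurred shifted by 6, so by induction G(k + 6) = G(k) for all k >= 0: the sequence is periodic from the start with period 6.
One period: G(0..5) = 0, 1, 2, 3, 4, 5.
45 mod 6 = 3, so G(45) = G(3) = 3.

3


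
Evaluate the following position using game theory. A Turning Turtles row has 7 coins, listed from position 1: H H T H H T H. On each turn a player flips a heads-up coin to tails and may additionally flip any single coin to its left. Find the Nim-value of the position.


Coins: H H T H H T H
Key fact: a single head at position k behaves exactly like a Nim heap of size k (turning it to T and optionally flipping a coin at j < k corresponds to moving the heap from k to j, or to 0), and heads combine as a disjunctive sum (two heads at the same place would cancel, matching j XOR j = 0). So the Nim-value is the XOR of the 1-indexed positions of the heads.
Face-up positions (1-indexed): [1, 2, 4, 5, 7]
XOR 0 with 1: 0 XOR 1 = 1
XOR 1 with 2: 1 XOR 2 = 3
XOR 3 with 4: 3 XOR 4 = 7
XOR 7 with 5: 7 XOR 5 = 2
XOR 2 with 7: 2 XOR 7 = 5
Nim-value = 5

5


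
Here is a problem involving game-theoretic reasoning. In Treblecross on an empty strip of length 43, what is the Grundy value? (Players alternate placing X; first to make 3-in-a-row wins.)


Treblecross: place X on empty cells; 3-in-a-row wins.
Playing within two cells of an existing X lets the opponent win at once, so sensible play treats the cells i-2..i+2 around each X as dead. The player left with no safe cell loses, so this is a normal-play take-away game on strips of safe cells.
Placing X at cell i (0-indexed) of a strip of k safe cells leaves independent strips of sizes max(0, i-2) and max(0, k-i-3). Hence G(k) = mex{ G(max(0,i-2)) XOR G(max(0,k-i-3)) : 0 <= i < k }, with G(0) = 0.
G(1): splits (0,0):0^0=0 -> mex({0}) = 1
G(2): splits (0,0):0^0=0 -> mex({0}) = 1
G(3): splits (0,0):0^0=0 -> mex({0}) = 1
G(4): splits (0,1):0^1=1 (0,0):0^0=0 -> mex({0, 1}) = 2
G(5): splits (0,2):0^1=1 (0,1):0^1=1 (0,0):0^0=0 -> mex({0, 1}) = 2
G(6) = mex({1}) = 0
G(7) = mex({0, 1, 2}) = 3
G(8) = mex({0, 1, 2}) = 3
G(9) = mex({0, 2}) = 1
G(10) = mex({0, 2, 3}) = 1
G(11) = mex({0, 3}) = 1
G(12) = mex({1, 3}) = 0
G(13) = mex({0, 1, 2, 3}) = 4
G(14) = mex({0, 1, 2}) = 3
G(15) = mex({0, 1, 2}) = 3
G(16) = mex({0, 1, 2, 4}) = 3
G(17) = mex({0, 1, 3, 4}) = 2
G(18) = mex({0, 1, 3, 4}) = 2
G(19) = mex({0, 1, 3, 5}) = 2
G(20) = mex({0, 1, 2, 3, 5}) = 4
G(21) = mex({0, 1, 2, 3, 5}) = 4
G(22) = mex({1, 2, 6}) = 0
G(23) = mex({0, 1, 2, 3, 4, 6}) = 5
G(24) = mex({0, 1, 2, 3, 4}) = 5
G(25) = mex({0, 1, 3, 4, 7}) = 2
G(26) = mex({0, 1, 3, 4, 5, 7}) = 2
G(27) = mex({0, 1, 3, 5}) = 2
G(28) = mex({0, 1, 2, 5}) = 3
G(29) = mex({0, 1, 2, 4, 5, 6}) = 3
G(30) = mex({1, 2, 4, 6}) = 0
G(31) = mex({0, 1, 2, 3, 4, 6}) = 5
G(32) = mex({1, 2, 3, 4, 7}) = 0
G(33) = mex({0, 3, 7}) = 1
G(34) = mex({0, 2, 3, 5, 7}) = 1
G(35) = mex({0, 2, 3, 5, 6}) = 1
G(36) = mex({0, 1, 2, 5, 6}) = 3
G(37) = mex({0, 1, 2, 4, 5, 6}) = 3
G(38) = mex({0, 1, 2, 4}) = 3
G(39) = mex({0, 1, 2, 3, 4, 7}) = 5
G(40) = mex({0, 1, 2, 3, 4, 5, 7}) = 6
G(41) = mex({0, 1, 2, 3, 5, 7}) = 4
G(42) = mex({0, 1, 2, 3, 5, 6, 7}) = 4
G(43) = mex({0, 2, 3, 5, 6}) = 1
Therefore G(43) = 1.

1


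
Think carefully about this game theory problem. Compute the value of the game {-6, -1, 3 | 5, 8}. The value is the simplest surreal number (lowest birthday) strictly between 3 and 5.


Left options: {-6, -1, 3}, max = 3
Right options: {5, 8}, min = 5
All options are numbers and max(Left) < min(Right), so by the simplicity theorem the value is the simplest (earliest-born) number strictly between 3 and 5.
The only integer strictly between 3 and 5 is 4.
No non-integer in the interval can be simpler: if x is a non-integer in the interval, then floor(x) or ceil(x) also lies in the interval (the interval contains an integer), and both are proper prefixes of x's sign expansion, i.e. born earlier. So the game value is 4.
Game value = 4

4


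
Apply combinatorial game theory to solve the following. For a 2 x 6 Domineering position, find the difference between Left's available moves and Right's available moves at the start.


Board is 2 x 6 (rows x cols).
Left (vertical) placements: (rows-1) * cols = 1 * 6 = 6
Right (horizontal) placements: rows * (cols-1) = 2 * 5 = 10
Advantage = Left - Right = 6 - 10 = -4

-4


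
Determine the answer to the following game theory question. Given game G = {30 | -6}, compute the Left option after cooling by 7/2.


Original game: {30 | -6} (a switch {a | b} with a > b).
Cooling by t (for t below the temperature (a - b)/2 = 18) taxes each move by t: {a | b} cooled by t is {a - t | b + t}.
Cooling amount: t = 7/2
Cooled Left option: 30 - 7/2 = 53/2
Cooled Right option: -6 + 7/2 = -5/2
Cooled game: {53/2 | -5/2}
Left option = 53/2

53/2


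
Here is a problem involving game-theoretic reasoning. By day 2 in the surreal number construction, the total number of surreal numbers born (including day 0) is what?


Day 0: {|} = 0 is born. Count = 1.
Day n: the number of surreal numbers born by day n is 2^(n+1) - 1.
By day 0: 2^1 - 1 = 1
By day 1: 2^2 - 1 = 3
By day 2: 2^3 - 1 = 7
By day 2: 7 surreal numbers.

7


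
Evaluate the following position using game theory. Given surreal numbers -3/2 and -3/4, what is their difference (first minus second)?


x = -3/2, y = -3/4
Converting to common denominator: 4
x = -6/4, y = -3/4
x - y = -3/2 - -3/4 = -3/4

-3/4


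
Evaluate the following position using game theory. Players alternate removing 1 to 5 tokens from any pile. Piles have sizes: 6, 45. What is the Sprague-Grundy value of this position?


Subtraction set: {1, 2, 3, 4, 5}
For this subtraction set, G(n) = n mod 6 (period = max + 1 = 6).
Pile 1 (size 6): G(6) = 6 mod 6 = 0
Pile 2 (size 45): G(45) = 45 mod 6 = 3
Total Grundy value = XOR of all: 0 XOR 3 = 3

3


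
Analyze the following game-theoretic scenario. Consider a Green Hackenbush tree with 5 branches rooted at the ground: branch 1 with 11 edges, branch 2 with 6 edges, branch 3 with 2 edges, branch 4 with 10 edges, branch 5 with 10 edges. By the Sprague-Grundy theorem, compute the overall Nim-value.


The tree has 5 branches from the ground vertex.
In Green Hackenbush, the Nim-value of a simple path of length k is k.
Branch 1: length 11, Nim-value = 11
Branch 2: length 6, Nim-value = 6
Branch 3: length 2, Nim-value = 2
Branch 4: length 10, Nim-value = 10
Branch 5: length 10, Nim-value = 10
Total Nim-value = XOR of all branch values:
0 XOR 11 = 11
11 XOR 6 = 13
13 XOR 2 = 15
15 XOR 10 = 5
5 XOR 10 = 15
Nim-value of the tree = 15

15


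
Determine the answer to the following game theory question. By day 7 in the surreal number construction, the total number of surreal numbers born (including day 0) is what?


Day 0: {|} = 0 is born. Count = 1.
Day n: the number of surreal numbers born by day n is 2^(n+1) - 1.
By day 0: 2^1 - 1 = 1
By day 1: 2^2 - 1 = 3
By day 2: 2^3 - 1 = 7
By day 3: 2^4 - 1 = 15
By day 4: 2^5 - 1 = 31
By day 5: 2^6 - 1 = 63
By day 6: 2^7 - 1 = 127
By day 7: 2^8 - 1 = 255
By day 7: 255 surreal numbers.

255


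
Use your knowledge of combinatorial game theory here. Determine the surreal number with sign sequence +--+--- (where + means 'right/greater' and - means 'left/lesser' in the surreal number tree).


Sign expansion: +--+---
Rule: track bounds (lo, hi), initially (-inf, +inf). On '+', the current value becomes lo and we move to the simplest number in (value, hi): value + 1 if hi = +inf, otherwise the midpoint (value + hi)/2. On '-', the current value becomes hi and we move to value - 1 if lo = -inf, otherwise the midpoint (lo + value)/2.
Start at 0.
Step 1: sign = +, move right. Bounds: (0, +inf). Value = 1
Step 2: sign = -, move left. Bounds: (0, 1). Value = 1/2
Step 3: sign = -, move left. Bounds: (0, 1/2). Value = 1/4
Step 4: sign = +, move right. Bounds: (1/4, 1/2). Value = 3/8
Step 5: sign = -, move left. Bounds: (1/4, 3/8). Value = 5/16
Step 6: sign = -, move left. Bounds: (1/4, 5/16). Value = 9/32
Step 7: sign = -, move left. Bounds: (1/4, 9/32). Value = 17/64
The surreal number with sign expansion +--+--- is 17/64.

17/64


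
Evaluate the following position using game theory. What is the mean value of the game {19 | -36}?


Game = {19 | -36}, a switch {a | b} with numbers a > b.
Its thermograph has left wall a - t and right wall b + t, which meet at t = (a - b)/2, where both equal (a + b)/2. So the mast (mean value) is at (a + b)/2.
Mean = (19 + (-36))/2 = -17/2 = -17/2

-17/2


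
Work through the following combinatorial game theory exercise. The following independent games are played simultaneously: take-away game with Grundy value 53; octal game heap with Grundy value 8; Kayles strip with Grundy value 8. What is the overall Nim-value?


By the Sprague-Grundy theorem, the Grundy value of a sum of games is the XOR of individual Grundy values.
take-away game: Grundy value = 53. Running XOR: 0 XOR 53 = 53
octal game heap: Grundy value = 8. Running XOR: 53 XOR 8 = 61
Kayles strip: Grundy value = 8. Running XOR: 61 XOR 8 = 53
The combined Grundy value is 53.

53


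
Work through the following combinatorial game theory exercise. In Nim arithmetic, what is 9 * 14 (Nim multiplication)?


Nim multiplication is bilinear over XOR: (u XOR v) * w = (u*w) XOR (v*w).
So we split each operand into its bit components and XOR the pairwise Nim products.
9 = 1 + 8 (as XOR of powers of 2).
14 = 2 + 4 + 8 (as XOR of powers of 2).
Using the standard Nim-product table on single bits:
  2*2 = 3,   2*4 = 8,   2*8 = 12,
  4*4 = 6,   4*8 = 11,  8*8 = 13,
and  1*x = x (identity), k*l = l*k (commutative).
Pairwise Nim products:
  1 * 2 = 2
  1 * 4 = 4
  1 * 8 = 8
  8 * 2 = 12
  8 * 4 = 11
  8 * 8 = 13
XOR them: 2 XOR 4 XOR 8 XOR 12 XOR 11 XOR 13 = 4.
Result: 9 * 14 = 4 (in Nim).

4


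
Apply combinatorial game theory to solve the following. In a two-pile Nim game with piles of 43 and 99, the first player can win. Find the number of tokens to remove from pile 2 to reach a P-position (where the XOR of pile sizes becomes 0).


Piles: 43 and 99
Current XOR: 43 XOR 99 = 72 (non-zero, so this is an N-position).
To make the XOR zero, we need to find a move that balances the piles.
For pile 2 (size 99): target = 99 XOR 72 = 43
We reduce pile 2 from 99 to 43.
Tokens removed: 99 - 43 = 56
Verification: 43 XOR 43 = 0

56
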